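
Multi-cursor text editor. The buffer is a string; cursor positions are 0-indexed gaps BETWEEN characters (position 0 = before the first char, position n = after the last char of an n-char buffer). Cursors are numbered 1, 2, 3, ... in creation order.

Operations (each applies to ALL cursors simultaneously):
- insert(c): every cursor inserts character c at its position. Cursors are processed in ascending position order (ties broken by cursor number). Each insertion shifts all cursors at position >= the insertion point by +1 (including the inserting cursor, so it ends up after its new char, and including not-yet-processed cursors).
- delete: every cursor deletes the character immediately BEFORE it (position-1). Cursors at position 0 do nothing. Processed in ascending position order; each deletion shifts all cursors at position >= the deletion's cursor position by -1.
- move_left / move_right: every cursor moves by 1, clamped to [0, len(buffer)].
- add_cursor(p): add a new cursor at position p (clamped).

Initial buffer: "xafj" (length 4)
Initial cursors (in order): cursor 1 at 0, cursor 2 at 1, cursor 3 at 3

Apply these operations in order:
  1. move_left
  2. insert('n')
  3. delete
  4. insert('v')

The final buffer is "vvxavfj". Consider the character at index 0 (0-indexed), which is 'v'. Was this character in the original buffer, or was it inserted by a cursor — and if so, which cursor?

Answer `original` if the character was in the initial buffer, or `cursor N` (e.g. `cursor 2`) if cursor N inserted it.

Answer: cursor 1

Derivation:
After op 1 (move_left): buffer="xafj" (len 4), cursors c1@0 c2@0 c3@2, authorship ....
After op 2 (insert('n')): buffer="nnxanfj" (len 7), cursors c1@2 c2@2 c3@5, authorship 12..3..
After op 3 (delete): buffer="xafj" (len 4), cursors c1@0 c2@0 c3@2, authorship ....
After op 4 (insert('v')): buffer="vvxavfj" (len 7), cursors c1@2 c2@2 c3@5, authorship 12..3..
Authorship (.=original, N=cursor N): 1 2 . . 3 . .
Index 0: author = 1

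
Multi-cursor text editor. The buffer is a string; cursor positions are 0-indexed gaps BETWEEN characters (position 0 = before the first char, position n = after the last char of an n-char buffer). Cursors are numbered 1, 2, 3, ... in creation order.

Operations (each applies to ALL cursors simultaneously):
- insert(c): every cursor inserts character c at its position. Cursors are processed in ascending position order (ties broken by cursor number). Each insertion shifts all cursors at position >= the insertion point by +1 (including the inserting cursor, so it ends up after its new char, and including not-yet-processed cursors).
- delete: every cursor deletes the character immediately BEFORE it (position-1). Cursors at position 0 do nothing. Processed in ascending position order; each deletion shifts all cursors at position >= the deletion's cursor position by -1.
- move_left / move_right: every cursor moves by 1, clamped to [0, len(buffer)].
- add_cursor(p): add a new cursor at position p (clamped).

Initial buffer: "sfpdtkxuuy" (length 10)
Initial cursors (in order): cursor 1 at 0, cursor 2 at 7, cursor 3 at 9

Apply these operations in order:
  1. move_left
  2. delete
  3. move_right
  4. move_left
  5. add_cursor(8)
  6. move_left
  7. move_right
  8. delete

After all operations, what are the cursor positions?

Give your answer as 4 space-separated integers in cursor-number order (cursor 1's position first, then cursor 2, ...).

Answer: 0 3 3 4

Derivation:
After op 1 (move_left): buffer="sfpdtkxuuy" (len 10), cursors c1@0 c2@6 c3@8, authorship ..........
After op 2 (delete): buffer="sfpdtxuy" (len 8), cursors c1@0 c2@5 c3@6, authorship ........
After op 3 (move_right): buffer="sfpdtxuy" (len 8), cursors c1@1 c2@6 c3@7, authorship ........
After op 4 (move_left): buffer="sfpdtxuy" (len 8), cursors c1@0 c2@5 c3@6, authorship ........
After op 5 (add_cursor(8)): buffer="sfpdtxuy" (len 8), cursors c1@0 c2@5 c3@6 c4@8, authorship ........
After op 6 (move_left): buffer="sfpdtxuy" (len 8), cursors c1@0 c2@4 c3@5 c4@7, authorship ........
After op 7 (move_right): buffer="sfpdtxuy" (len 8), cursors c1@1 c2@5 c3@6 c4@8, authorship ........
After op 8 (delete): buffer="fpdu" (len 4), cursors c1@0 c2@3 c3@3 c4@4, authorship ....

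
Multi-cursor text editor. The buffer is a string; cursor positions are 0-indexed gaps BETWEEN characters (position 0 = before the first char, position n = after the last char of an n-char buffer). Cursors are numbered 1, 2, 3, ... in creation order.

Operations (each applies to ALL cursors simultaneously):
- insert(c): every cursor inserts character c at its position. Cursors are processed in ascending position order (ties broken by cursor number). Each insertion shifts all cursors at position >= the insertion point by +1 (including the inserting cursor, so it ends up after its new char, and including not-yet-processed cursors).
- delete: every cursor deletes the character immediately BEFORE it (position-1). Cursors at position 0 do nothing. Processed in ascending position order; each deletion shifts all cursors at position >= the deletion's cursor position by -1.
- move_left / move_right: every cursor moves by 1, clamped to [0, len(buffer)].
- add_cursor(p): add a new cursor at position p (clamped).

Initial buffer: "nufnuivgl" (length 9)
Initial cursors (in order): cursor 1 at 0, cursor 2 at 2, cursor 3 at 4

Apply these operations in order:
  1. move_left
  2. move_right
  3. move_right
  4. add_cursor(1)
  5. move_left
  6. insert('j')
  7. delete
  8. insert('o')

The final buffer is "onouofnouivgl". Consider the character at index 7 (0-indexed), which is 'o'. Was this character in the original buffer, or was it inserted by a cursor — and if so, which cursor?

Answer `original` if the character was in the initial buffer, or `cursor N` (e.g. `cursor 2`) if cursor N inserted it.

Answer: cursor 3

Derivation:
After op 1 (move_left): buffer="nufnuivgl" (len 9), cursors c1@0 c2@1 c3@3, authorship .........
After op 2 (move_right): buffer="nufnuivgl" (len 9), cursors c1@1 c2@2 c3@4, authorship .........
After op 3 (move_right): buffer="nufnuivgl" (len 9), cursors c1@2 c2@3 c3@5, authorship .........
After op 4 (add_cursor(1)): buffer="nufnuivgl" (len 9), cursors c4@1 c1@2 c2@3 c3@5, authorship .........
After op 5 (move_left): buffer="nufnuivgl" (len 9), cursors c4@0 c1@1 c2@2 c3@4, authorship .........
After op 6 (insert('j')): buffer="jnjujfnjuivgl" (len 13), cursors c4@1 c1@3 c2@5 c3@8, authorship 4.1.2..3.....
After op 7 (delete): buffer="nufnuivgl" (len 9), cursors c4@0 c1@1 c2@2 c3@4, authorship .........
After op 8 (insert('o')): buffer="onouofnouivgl" (len 13), cursors c4@1 c1@3 c2@5 c3@8, authorship 4.1.2..3.....
Authorship (.=original, N=cursor N): 4 . 1 . 2 . . 3 . . . . .
Index 7: author = 3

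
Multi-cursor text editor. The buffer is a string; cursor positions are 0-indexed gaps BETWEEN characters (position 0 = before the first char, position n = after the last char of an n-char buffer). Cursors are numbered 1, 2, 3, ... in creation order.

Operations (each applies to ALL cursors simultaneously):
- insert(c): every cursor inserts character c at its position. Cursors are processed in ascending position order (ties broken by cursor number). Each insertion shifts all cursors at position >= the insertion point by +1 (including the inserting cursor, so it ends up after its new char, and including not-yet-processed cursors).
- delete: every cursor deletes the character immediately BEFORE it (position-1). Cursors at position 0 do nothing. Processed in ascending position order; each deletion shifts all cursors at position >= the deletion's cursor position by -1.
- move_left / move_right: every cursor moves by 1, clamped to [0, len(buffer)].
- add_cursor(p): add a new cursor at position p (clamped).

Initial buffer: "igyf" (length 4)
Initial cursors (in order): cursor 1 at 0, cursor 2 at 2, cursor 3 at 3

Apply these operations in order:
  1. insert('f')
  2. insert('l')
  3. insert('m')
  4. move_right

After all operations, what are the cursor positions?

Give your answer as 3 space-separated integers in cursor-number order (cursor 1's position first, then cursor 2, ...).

Answer: 4 9 13

Derivation:
After op 1 (insert('f')): buffer="figfyff" (len 7), cursors c1@1 c2@4 c3@6, authorship 1..2.3.
After op 2 (insert('l')): buffer="fligflyflf" (len 10), cursors c1@2 c2@6 c3@9, authorship 11..22.33.
After op 3 (insert('m')): buffer="flmigflmyflmf" (len 13), cursors c1@3 c2@8 c3@12, authorship 111..222.333.
After op 4 (move_right): buffer="flmigflmyflmf" (len 13), cursors c1@4 c2@9 c3@13, authorship 111..222.333.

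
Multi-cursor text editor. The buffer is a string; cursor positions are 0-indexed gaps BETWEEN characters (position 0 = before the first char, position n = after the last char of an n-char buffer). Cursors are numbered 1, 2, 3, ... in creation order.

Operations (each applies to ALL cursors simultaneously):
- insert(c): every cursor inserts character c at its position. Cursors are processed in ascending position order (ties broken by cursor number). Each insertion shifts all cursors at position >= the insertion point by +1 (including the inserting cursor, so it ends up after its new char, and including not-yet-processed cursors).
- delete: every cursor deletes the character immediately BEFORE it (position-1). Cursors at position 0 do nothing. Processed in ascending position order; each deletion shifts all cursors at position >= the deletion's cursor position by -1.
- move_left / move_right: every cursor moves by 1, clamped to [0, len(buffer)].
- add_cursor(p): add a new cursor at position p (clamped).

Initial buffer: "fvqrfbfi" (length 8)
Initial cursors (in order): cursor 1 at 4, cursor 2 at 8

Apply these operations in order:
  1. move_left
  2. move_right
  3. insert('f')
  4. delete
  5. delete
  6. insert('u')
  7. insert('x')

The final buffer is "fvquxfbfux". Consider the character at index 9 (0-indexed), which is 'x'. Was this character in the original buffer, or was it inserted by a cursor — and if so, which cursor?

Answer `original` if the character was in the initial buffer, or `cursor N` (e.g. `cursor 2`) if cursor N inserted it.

After op 1 (move_left): buffer="fvqrfbfi" (len 8), cursors c1@3 c2@7, authorship ........
After op 2 (move_right): buffer="fvqrfbfi" (len 8), cursors c1@4 c2@8, authorship ........
After op 3 (insert('f')): buffer="fvqrffbfif" (len 10), cursors c1@5 c2@10, authorship ....1....2
After op 4 (delete): buffer="fvqrfbfi" (len 8), cursors c1@4 c2@8, authorship ........
After op 5 (delete): buffer="fvqfbf" (len 6), cursors c1@3 c2@6, authorship ......
After op 6 (insert('u')): buffer="fvqufbfu" (len 8), cursors c1@4 c2@8, authorship ...1...2
After op 7 (insert('x')): buffer="fvquxfbfux" (len 10), cursors c1@5 c2@10, authorship ...11...22
Authorship (.=original, N=cursor N): . . . 1 1 . . . 2 2
Index 9: author = 2

Answer: cursor 2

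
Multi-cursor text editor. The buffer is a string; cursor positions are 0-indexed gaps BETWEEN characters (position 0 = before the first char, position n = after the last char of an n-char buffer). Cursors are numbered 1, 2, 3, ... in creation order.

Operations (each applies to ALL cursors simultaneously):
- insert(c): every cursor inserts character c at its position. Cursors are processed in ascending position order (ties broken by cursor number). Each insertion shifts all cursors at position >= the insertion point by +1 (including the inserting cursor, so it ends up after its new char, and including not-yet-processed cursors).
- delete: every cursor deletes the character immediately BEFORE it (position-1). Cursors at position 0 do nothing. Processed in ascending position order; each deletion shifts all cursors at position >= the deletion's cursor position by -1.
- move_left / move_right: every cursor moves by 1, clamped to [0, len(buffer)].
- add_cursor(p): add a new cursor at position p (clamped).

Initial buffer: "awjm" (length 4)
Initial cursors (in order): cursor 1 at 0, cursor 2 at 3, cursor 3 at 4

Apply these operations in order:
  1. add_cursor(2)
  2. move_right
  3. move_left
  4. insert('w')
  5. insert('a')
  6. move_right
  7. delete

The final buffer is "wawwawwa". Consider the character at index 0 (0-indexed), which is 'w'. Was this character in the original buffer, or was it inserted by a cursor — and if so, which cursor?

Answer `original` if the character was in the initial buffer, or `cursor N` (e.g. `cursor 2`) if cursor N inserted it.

After op 1 (add_cursor(2)): buffer="awjm" (len 4), cursors c1@0 c4@2 c2@3 c3@4, authorship ....
After op 2 (move_right): buffer="awjm" (len 4), cursors c1@1 c4@3 c2@4 c3@4, authorship ....
After op 3 (move_left): buffer="awjm" (len 4), cursors c1@0 c4@2 c2@3 c3@3, authorship ....
After op 4 (insert('w')): buffer="wawwjwwm" (len 8), cursors c1@1 c4@4 c2@7 c3@7, authorship 1..4.23.
After op 5 (insert('a')): buffer="waawwajwwaam" (len 12), cursors c1@2 c4@6 c2@11 c3@11, authorship 11..44.2323.
After op 6 (move_right): buffer="waawwajwwaam" (len 12), cursors c1@3 c4@7 c2@12 c3@12, authorship 11..44.2323.
After op 7 (delete): buffer="wawwawwa" (len 8), cursors c1@2 c4@5 c2@8 c3@8, authorship 11.44232
Authorship (.=original, N=cursor N): 1 1 . 4 4 2 3 2
Index 0: author = 1

Answer: cursor 1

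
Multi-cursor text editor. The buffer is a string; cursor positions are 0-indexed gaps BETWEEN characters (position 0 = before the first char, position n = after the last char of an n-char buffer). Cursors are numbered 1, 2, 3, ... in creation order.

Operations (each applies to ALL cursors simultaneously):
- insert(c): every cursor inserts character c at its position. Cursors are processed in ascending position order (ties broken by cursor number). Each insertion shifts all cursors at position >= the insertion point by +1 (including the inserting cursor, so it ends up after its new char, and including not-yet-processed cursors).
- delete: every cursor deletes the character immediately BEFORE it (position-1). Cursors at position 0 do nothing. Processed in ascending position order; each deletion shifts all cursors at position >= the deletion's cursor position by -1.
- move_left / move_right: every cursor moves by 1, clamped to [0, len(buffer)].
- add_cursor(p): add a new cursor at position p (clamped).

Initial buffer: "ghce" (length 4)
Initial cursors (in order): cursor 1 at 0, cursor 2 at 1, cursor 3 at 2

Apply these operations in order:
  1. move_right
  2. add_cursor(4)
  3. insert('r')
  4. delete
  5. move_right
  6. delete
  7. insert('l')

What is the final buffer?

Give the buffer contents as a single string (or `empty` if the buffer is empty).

After op 1 (move_right): buffer="ghce" (len 4), cursors c1@1 c2@2 c3@3, authorship ....
After op 2 (add_cursor(4)): buffer="ghce" (len 4), cursors c1@1 c2@2 c3@3 c4@4, authorship ....
After op 3 (insert('r')): buffer="grhrcrer" (len 8), cursors c1@2 c2@4 c3@6 c4@8, authorship .1.2.3.4
After op 4 (delete): buffer="ghce" (len 4), cursors c1@1 c2@2 c3@3 c4@4, authorship ....
After op 5 (move_right): buffer="ghce" (len 4), cursors c1@2 c2@3 c3@4 c4@4, authorship ....
After op 6 (delete): buffer="" (len 0), cursors c1@0 c2@0 c3@0 c4@0, authorship 
After op 7 (insert('l')): buffer="llll" (len 4), cursors c1@4 c2@4 c3@4 c4@4, authorship 1234

Answer: llll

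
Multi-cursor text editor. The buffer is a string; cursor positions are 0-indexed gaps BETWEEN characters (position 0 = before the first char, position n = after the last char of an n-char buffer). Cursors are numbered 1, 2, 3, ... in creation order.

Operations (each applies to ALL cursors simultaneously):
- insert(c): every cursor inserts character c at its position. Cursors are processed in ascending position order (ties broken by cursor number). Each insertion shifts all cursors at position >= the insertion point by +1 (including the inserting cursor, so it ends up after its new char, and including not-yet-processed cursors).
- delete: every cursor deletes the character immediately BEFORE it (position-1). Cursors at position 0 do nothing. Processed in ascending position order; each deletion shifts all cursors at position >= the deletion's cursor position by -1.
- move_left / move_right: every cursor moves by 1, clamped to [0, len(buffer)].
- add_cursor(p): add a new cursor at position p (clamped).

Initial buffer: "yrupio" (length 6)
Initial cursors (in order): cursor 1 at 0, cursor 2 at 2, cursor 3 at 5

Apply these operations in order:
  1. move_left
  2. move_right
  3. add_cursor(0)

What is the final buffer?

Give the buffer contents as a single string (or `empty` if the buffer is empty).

Answer: yrupio

Derivation:
After op 1 (move_left): buffer="yrupio" (len 6), cursors c1@0 c2@1 c3@4, authorship ......
After op 2 (move_right): buffer="yrupio" (len 6), cursors c1@1 c2@2 c3@5, authorship ......
After op 3 (add_cursor(0)): buffer="yrupio" (len 6), cursors c4@0 c1@1 c2@2 c3@5, authorship ......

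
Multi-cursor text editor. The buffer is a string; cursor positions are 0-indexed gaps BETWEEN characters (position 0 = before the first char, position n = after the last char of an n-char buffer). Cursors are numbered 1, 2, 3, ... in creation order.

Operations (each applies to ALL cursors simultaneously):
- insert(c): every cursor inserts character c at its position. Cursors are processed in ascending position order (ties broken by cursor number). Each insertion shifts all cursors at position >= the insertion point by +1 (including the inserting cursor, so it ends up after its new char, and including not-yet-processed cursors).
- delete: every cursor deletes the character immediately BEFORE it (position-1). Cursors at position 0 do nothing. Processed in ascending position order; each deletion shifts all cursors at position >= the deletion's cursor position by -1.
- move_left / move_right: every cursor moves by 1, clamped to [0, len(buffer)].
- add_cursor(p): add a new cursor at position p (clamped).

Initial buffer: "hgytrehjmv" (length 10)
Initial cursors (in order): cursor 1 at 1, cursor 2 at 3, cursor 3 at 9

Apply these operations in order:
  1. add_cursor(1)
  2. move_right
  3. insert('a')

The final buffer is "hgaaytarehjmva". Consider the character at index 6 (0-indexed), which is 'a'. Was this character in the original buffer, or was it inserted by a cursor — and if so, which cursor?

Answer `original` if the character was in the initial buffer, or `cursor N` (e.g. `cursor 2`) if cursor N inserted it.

After op 1 (add_cursor(1)): buffer="hgytrehjmv" (len 10), cursors c1@1 c4@1 c2@3 c3@9, authorship ..........
After op 2 (move_right): buffer="hgytrehjmv" (len 10), cursors c1@2 c4@2 c2@4 c3@10, authorship ..........
After op 3 (insert('a')): buffer="hgaaytarehjmva" (len 14), cursors c1@4 c4@4 c2@7 c3@14, authorship ..14..2......3
Authorship (.=original, N=cursor N): . . 1 4 . . 2 . . . . . . 3
Index 6: author = 2

Answer: cursor 2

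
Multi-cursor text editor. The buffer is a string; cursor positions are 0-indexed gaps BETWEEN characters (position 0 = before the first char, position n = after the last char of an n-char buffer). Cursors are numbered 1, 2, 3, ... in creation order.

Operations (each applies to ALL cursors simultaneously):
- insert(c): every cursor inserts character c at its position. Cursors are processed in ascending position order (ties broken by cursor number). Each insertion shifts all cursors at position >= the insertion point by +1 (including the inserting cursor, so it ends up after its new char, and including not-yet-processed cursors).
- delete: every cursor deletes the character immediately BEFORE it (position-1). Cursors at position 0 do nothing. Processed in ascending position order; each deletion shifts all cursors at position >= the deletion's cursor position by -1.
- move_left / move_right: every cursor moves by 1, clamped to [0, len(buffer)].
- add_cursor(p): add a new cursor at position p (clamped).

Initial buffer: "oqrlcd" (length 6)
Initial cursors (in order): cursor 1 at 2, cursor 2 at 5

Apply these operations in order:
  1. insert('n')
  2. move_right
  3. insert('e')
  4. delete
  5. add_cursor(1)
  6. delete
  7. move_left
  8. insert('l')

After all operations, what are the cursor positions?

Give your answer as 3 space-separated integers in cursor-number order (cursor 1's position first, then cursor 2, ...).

After op 1 (insert('n')): buffer="oqnrlcnd" (len 8), cursors c1@3 c2@7, authorship ..1...2.
After op 2 (move_right): buffer="oqnrlcnd" (len 8), cursors c1@4 c2@8, authorship ..1...2.
After op 3 (insert('e')): buffer="oqnrelcnde" (len 10), cursors c1@5 c2@10, authorship ..1.1..2.2
After op 4 (delete): buffer="oqnrlcnd" (len 8), cursors c1@4 c2@8, authorship ..1...2.
After op 5 (add_cursor(1)): buffer="oqnrlcnd" (len 8), cursors c3@1 c1@4 c2@8, authorship ..1...2.
After op 6 (delete): buffer="qnlcn" (len 5), cursors c3@0 c1@2 c2@5, authorship .1..2
After op 7 (move_left): buffer="qnlcn" (len 5), cursors c3@0 c1@1 c2@4, authorship .1..2
After op 8 (insert('l')): buffer="lqlnlcln" (len 8), cursors c3@1 c1@3 c2@7, authorship 3.11..22

Answer: 3 7 1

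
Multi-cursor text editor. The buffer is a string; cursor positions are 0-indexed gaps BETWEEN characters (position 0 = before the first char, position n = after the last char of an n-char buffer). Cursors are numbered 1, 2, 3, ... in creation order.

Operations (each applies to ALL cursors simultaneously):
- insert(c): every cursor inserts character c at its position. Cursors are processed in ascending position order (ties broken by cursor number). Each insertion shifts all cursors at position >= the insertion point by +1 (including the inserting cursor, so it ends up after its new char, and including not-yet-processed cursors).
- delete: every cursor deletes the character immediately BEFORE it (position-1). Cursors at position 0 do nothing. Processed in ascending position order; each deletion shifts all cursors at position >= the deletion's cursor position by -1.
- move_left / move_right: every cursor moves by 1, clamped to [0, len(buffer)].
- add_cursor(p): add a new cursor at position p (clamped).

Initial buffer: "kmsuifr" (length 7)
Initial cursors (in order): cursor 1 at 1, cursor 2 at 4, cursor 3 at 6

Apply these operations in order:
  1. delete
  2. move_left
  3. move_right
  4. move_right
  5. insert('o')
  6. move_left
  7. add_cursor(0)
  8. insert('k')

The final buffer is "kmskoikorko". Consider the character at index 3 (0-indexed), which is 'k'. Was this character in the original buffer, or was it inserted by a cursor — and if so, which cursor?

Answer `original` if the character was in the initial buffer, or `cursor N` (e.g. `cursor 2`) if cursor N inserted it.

After op 1 (delete): buffer="msir" (len 4), cursors c1@0 c2@2 c3@3, authorship ....
After op 2 (move_left): buffer="msir" (len 4), cursors c1@0 c2@1 c3@2, authorship ....
After op 3 (move_right): buffer="msir" (len 4), cursors c1@1 c2@2 c3@3, authorship ....
After op 4 (move_right): buffer="msir" (len 4), cursors c1@2 c2@3 c3@4, authorship ....
After op 5 (insert('o')): buffer="msoioro" (len 7), cursors c1@3 c2@5 c3@7, authorship ..1.2.3
After op 6 (move_left): buffer="msoioro" (len 7), cursors c1@2 c2@4 c3@6, authorship ..1.2.3
After op 7 (add_cursor(0)): buffer="msoioro" (len 7), cursors c4@0 c1@2 c2@4 c3@6, authorship ..1.2.3
After op 8 (insert('k')): buffer="kmskoikorko" (len 11), cursors c4@1 c1@4 c2@7 c3@10, authorship 4..11.22.33
Authorship (.=original, N=cursor N): 4 . . 1 1 . 2 2 . 3 3
Index 3: author = 1

Answer: cursor 1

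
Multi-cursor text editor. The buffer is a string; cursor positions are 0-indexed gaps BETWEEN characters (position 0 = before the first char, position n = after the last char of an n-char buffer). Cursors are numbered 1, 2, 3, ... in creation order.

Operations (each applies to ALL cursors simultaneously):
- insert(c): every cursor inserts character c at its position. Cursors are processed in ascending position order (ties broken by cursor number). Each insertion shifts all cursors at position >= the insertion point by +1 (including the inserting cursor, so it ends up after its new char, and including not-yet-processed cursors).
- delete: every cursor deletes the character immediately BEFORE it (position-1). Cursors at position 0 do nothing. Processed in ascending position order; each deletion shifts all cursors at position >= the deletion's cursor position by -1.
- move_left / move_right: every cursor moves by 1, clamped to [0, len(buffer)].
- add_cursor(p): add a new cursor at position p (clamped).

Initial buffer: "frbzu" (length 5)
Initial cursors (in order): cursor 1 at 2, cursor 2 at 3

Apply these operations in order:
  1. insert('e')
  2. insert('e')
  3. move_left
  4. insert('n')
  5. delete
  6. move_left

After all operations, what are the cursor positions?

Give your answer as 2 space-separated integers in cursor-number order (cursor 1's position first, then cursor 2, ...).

Answer: 2 5

Derivation:
After op 1 (insert('e')): buffer="frebezu" (len 7), cursors c1@3 c2@5, authorship ..1.2..
After op 2 (insert('e')): buffer="freebeezu" (len 9), cursors c1@4 c2@7, authorship ..11.22..
After op 3 (move_left): buffer="freebeezu" (len 9), cursors c1@3 c2@6, authorship ..11.22..
After op 4 (insert('n')): buffer="frenebenezu" (len 11), cursors c1@4 c2@8, authorship ..111.222..
After op 5 (delete): buffer="freebeezu" (len 9), cursors c1@3 c2@6, authorship ..11.22..
After op 6 (move_left): buffer="freebeezu" (len 9), cursors c1@2 c2@5, authorship ..11.22..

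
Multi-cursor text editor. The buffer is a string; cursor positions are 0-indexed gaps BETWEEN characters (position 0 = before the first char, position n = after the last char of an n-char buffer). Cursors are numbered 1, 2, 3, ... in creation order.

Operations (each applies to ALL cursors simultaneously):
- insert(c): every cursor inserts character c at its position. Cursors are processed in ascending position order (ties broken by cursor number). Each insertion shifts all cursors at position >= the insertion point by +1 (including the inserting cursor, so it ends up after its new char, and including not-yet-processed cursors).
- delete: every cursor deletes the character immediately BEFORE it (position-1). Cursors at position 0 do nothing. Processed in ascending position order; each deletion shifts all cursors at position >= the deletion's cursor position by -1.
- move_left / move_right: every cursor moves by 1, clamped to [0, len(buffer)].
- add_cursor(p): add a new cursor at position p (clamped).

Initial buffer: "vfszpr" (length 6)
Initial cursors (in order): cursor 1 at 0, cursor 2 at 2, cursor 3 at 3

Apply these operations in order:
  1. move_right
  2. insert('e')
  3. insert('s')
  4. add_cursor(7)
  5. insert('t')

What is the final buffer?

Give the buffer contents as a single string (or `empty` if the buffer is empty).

After op 1 (move_right): buffer="vfszpr" (len 6), cursors c1@1 c2@3 c3@4, authorship ......
After op 2 (insert('e')): buffer="vefsezepr" (len 9), cursors c1@2 c2@5 c3@7, authorship .1..2.3..
After op 3 (insert('s')): buffer="vesfseszespr" (len 12), cursors c1@3 c2@7 c3@10, authorship .11..22.33..
After op 4 (add_cursor(7)): buffer="vesfseszespr" (len 12), cursors c1@3 c2@7 c4@7 c3@10, authorship .11..22.33..
After op 5 (insert('t')): buffer="vestfsesttzestpr" (len 16), cursors c1@4 c2@10 c4@10 c3@14, authorship .111..2224.333..

Answer: vestfsesttzestpr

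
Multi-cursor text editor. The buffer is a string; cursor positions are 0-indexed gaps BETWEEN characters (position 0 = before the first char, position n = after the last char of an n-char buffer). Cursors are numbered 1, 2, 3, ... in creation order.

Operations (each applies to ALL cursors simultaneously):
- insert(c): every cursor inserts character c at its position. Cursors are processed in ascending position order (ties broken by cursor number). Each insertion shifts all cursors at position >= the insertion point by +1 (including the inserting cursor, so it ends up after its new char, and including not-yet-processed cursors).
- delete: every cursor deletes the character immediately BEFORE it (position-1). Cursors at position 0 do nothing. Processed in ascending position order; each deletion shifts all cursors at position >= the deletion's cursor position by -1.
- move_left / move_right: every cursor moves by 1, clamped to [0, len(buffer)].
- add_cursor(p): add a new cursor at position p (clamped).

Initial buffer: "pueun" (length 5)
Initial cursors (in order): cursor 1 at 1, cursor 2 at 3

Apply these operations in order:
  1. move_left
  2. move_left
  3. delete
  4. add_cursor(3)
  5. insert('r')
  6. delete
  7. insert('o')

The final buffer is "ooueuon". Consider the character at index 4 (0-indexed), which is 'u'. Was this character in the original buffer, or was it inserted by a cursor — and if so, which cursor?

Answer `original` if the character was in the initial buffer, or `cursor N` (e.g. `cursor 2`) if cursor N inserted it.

After op 1 (move_left): buffer="pueun" (len 5), cursors c1@0 c2@2, authorship .....
After op 2 (move_left): buffer="pueun" (len 5), cursors c1@0 c2@1, authorship .....
After op 3 (delete): buffer="ueun" (len 4), cursors c1@0 c2@0, authorship ....
After op 4 (add_cursor(3)): buffer="ueun" (len 4), cursors c1@0 c2@0 c3@3, authorship ....
After op 5 (insert('r')): buffer="rrueurn" (len 7), cursors c1@2 c2@2 c3@6, authorship 12...3.
After op 6 (delete): buffer="ueun" (len 4), cursors c1@0 c2@0 c3@3, authorship ....
After op 7 (insert('o')): buffer="ooueuon" (len 7), cursors c1@2 c2@2 c3@6, authorship 12...3.
Authorship (.=original, N=cursor N): 1 2 . . . 3 .
Index 4: author = original

Answer: original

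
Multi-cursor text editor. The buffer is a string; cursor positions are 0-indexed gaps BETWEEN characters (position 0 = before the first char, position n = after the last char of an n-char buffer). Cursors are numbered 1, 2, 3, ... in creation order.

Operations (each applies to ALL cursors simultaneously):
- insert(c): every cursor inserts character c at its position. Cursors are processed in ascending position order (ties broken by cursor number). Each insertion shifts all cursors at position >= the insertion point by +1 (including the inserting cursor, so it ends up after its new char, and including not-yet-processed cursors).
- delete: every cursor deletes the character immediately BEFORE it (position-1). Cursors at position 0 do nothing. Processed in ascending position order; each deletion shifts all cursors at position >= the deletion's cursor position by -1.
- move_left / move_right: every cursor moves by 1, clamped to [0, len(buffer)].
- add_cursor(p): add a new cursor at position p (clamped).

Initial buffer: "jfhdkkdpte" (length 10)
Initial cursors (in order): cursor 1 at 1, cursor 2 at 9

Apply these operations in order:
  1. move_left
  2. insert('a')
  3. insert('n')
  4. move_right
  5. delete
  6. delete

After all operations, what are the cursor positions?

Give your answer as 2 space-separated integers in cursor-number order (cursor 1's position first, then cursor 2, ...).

After op 1 (move_left): buffer="jfhdkkdpte" (len 10), cursors c1@0 c2@8, authorship ..........
After op 2 (insert('a')): buffer="ajfhdkkdpate" (len 12), cursors c1@1 c2@10, authorship 1........2..
After op 3 (insert('n')): buffer="anjfhdkkdpante" (len 14), cursors c1@2 c2@12, authorship 11........22..
After op 4 (move_right): buffer="anjfhdkkdpante" (len 14), cursors c1@3 c2@13, authorship 11........22..
After op 5 (delete): buffer="anfhdkkdpane" (len 12), cursors c1@2 c2@11, authorship 11.......22.
After op 6 (delete): buffer="afhdkkdpae" (len 10), cursors c1@1 c2@9, authorship 1.......2.

Answer: 1 9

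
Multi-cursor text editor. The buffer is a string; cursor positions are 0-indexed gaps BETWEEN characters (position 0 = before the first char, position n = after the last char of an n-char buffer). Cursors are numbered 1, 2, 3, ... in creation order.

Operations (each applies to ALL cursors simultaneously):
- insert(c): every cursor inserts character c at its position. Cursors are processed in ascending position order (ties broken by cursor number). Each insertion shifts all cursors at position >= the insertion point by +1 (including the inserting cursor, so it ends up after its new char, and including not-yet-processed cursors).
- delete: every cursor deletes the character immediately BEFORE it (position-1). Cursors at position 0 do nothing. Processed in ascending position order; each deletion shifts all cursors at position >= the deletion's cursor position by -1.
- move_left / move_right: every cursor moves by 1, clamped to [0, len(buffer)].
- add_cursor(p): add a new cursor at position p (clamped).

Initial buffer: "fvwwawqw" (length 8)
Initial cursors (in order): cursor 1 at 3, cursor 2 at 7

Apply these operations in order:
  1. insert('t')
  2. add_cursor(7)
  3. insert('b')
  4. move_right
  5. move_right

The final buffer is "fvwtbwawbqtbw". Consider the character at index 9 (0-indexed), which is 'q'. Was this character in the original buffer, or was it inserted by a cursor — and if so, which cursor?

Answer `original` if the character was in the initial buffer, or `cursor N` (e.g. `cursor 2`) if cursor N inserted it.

After op 1 (insert('t')): buffer="fvwtwawqtw" (len 10), cursors c1@4 c2@9, authorship ...1....2.
After op 2 (add_cursor(7)): buffer="fvwtwawqtw" (len 10), cursors c1@4 c3@7 c2@9, authorship ...1....2.
After op 3 (insert('b')): buffer="fvwtbwawbqtbw" (len 13), cursors c1@5 c3@9 c2@12, authorship ...11...3.22.
After op 4 (move_right): buffer="fvwtbwawbqtbw" (len 13), cursors c1@6 c3@10 c2@13, authorship ...11...3.22.
After op 5 (move_right): buffer="fvwtbwawbqtbw" (len 13), cursors c1@7 c3@11 c2@13, authorship ...11...3.22.
Authorship (.=original, N=cursor N): . . . 1 1 . . . 3 . 2 2 .
Index 9: author = original

Answer: original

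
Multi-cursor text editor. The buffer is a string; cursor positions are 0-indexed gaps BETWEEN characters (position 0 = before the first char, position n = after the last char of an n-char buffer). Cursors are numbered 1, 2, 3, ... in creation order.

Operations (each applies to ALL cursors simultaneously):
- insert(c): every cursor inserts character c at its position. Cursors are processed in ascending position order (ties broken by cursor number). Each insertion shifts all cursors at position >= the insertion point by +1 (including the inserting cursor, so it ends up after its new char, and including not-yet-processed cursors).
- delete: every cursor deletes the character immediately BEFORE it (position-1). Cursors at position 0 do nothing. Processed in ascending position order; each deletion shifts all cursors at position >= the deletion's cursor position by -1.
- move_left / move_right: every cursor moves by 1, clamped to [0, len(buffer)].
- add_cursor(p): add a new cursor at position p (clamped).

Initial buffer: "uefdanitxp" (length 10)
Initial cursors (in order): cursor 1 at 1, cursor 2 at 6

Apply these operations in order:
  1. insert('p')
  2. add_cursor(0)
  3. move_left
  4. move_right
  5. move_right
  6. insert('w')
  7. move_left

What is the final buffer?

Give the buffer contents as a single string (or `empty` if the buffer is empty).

After op 1 (insert('p')): buffer="upefdanpitxp" (len 12), cursors c1@2 c2@8, authorship .1.....2....
After op 2 (add_cursor(0)): buffer="upefdanpitxp" (len 12), cursors c3@0 c1@2 c2@8, authorship .1.....2....
After op 3 (move_left): buffer="upefdanpitxp" (len 12), cursors c3@0 c1@1 c2@7, authorship .1.....2....
After op 4 (move_right): buffer="upefdanpitxp" (len 12), cursors c3@1 c1@2 c2@8, authorship .1.....2....
After op 5 (move_right): buffer="upefdanpitxp" (len 12), cursors c3@2 c1@3 c2@9, authorship .1.....2....
After op 6 (insert('w')): buffer="upwewfdanpiwtxp" (len 15), cursors c3@3 c1@5 c2@12, authorship .13.1....2.2...
After op 7 (move_left): buffer="upwewfdanpiwtxp" (len 15), cursors c3@2 c1@4 c2@11, authorship .13.1....2.2...

Answer: upwewfdanpiwtxp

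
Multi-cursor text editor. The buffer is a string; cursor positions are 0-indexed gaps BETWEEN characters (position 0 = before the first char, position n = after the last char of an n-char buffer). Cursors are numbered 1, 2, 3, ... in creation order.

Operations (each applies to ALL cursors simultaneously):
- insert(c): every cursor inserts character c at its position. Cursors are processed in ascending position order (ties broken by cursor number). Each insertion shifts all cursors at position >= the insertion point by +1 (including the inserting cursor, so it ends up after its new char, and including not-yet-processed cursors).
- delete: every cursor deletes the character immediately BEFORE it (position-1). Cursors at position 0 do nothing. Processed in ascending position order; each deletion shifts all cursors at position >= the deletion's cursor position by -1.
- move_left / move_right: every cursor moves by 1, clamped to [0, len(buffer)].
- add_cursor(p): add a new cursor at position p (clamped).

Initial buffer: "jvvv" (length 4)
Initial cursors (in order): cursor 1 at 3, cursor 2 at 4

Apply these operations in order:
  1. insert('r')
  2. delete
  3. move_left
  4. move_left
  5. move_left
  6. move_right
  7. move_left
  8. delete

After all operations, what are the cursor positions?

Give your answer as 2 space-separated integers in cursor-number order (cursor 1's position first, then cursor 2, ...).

Answer: 0 0

Derivation:
After op 1 (insert('r')): buffer="jvvrvr" (len 6), cursors c1@4 c2@6, authorship ...1.2
After op 2 (delete): buffer="jvvv" (len 4), cursors c1@3 c2@4, authorship ....
After op 3 (move_left): buffer="jvvv" (len 4), cursors c1@2 c2@3, authorship ....
After op 4 (move_left): buffer="jvvv" (len 4), cursors c1@1 c2@2, authorship ....
After op 5 (move_left): buffer="jvvv" (len 4), cursors c1@0 c2@1, authorship ....
After op 6 (move_right): buffer="jvvv" (len 4), cursors c1@1 c2@2, authorship ....
After op 7 (move_left): buffer="jvvv" (len 4), cursors c1@0 c2@1, authorship ....
After op 8 (delete): buffer="vvv" (len 3), cursors c1@0 c2@0, authorship ...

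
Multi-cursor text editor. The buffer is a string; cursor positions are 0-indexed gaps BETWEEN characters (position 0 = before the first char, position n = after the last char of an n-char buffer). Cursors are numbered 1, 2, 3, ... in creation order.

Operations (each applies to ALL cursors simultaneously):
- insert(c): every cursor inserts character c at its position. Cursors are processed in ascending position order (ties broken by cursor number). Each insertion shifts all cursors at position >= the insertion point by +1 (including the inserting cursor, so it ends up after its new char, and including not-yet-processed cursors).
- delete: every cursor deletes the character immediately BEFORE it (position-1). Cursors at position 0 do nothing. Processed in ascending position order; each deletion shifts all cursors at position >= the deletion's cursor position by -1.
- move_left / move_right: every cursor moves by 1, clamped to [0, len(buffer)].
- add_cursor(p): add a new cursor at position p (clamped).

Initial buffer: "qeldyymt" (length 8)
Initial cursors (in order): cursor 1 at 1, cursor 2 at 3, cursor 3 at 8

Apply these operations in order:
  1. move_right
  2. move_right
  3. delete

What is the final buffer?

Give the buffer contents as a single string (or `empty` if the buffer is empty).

After op 1 (move_right): buffer="qeldyymt" (len 8), cursors c1@2 c2@4 c3@8, authorship ........
After op 2 (move_right): buffer="qeldyymt" (len 8), cursors c1@3 c2@5 c3@8, authorship ........
After op 3 (delete): buffer="qedym" (len 5), cursors c1@2 c2@3 c3@5, authorship .....

Answer: qedym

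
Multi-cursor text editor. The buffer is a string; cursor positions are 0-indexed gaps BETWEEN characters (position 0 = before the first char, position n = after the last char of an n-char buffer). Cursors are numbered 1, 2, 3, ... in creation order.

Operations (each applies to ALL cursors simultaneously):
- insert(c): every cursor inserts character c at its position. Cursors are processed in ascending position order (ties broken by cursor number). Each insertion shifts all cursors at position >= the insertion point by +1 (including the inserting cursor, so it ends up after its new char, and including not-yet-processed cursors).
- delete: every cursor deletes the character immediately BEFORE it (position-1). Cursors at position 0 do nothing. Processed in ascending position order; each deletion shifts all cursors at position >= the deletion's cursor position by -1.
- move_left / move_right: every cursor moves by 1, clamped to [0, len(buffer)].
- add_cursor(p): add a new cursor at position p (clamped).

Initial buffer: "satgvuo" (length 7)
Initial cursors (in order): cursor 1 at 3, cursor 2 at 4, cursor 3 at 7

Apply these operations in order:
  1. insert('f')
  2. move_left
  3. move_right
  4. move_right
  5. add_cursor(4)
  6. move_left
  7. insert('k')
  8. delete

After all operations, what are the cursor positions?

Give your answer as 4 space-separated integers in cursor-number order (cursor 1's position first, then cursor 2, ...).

After op 1 (insert('f')): buffer="satfgfvuof" (len 10), cursors c1@4 c2@6 c3@10, authorship ...1.2...3
After op 2 (move_left): buffer="satfgfvuof" (len 10), cursors c1@3 c2@5 c3@9, authorship ...1.2...3
After op 3 (move_right): buffer="satfgfvuof" (len 10), cursors c1@4 c2@6 c3@10, authorship ...1.2...3
After op 4 (move_right): buffer="satfgfvuof" (len 10), cursors c1@5 c2@7 c3@10, authorship ...1.2...3
After op 5 (add_cursor(4)): buffer="satfgfvuof" (len 10), cursors c4@4 c1@5 c2@7 c3@10, authorship ...1.2...3
After op 6 (move_left): buffer="satfgfvuof" (len 10), cursors c4@3 c1@4 c2@6 c3@9, authorship ...1.2...3
After op 7 (insert('k')): buffer="satkfkgfkvuokf" (len 14), cursors c4@4 c1@6 c2@9 c3@13, authorship ...411.22...33
After op 8 (delete): buffer="satfgfvuof" (len 10), cursors c4@3 c1@4 c2@6 c3@9, authorship ...1.2...3

Answer: 4 6 9 3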